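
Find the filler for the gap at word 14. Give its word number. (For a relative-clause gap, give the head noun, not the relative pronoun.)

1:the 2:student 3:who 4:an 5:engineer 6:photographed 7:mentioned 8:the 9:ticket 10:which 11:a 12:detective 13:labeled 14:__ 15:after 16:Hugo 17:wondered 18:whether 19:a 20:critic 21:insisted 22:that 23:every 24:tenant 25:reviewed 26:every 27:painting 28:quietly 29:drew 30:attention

9

The gap at 14 is the object of "labeled", inside a relative clause.
The relative pronoun is "which" (word 10); it is bound by the head noun immediately before it.
Its filler is the head noun "ticket", at word 9.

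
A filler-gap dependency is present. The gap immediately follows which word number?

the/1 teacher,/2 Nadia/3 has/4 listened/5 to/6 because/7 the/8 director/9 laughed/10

The displaced element is "the teacher" (word 2).
It functions as the object of the preposition "to" of "listened", so the gap sits immediately after word 6 ("to").
Base order: Nadia has listened to the teacher because the director laughed.

6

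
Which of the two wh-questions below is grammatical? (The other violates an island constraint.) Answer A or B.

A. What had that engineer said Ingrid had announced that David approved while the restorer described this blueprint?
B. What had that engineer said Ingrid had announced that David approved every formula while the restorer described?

A

In B, the wh-phrase is extracted from inside an adjunct island (introduced by "while"), which blocks movement.
In A, the extraction path crosses only that-complement boundaries, which are transparent.
So A is grammatical.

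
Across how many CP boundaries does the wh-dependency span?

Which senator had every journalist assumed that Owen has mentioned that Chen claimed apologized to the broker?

"which senator" is extracted from the subject of "apologized".
Boundaries crossed, outermost first: [that], [that], [Ø] — 3 in total.

3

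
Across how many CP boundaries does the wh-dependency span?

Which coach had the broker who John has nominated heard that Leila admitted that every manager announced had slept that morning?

3

"which coach" is extracted from the subject of "slept".
Boundaries crossed, outermost first: [that], [that], [Ø] — 3 in total.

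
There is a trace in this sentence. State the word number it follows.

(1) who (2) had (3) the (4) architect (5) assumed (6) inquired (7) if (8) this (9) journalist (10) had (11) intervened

The displaced element is "who" (word 1).
It is linked across 1 clause boundary (Ø).
It functions as the subject of "inquired", so the gap sits immediately after word 5 ("assumed").
Base order: The architect had assumed that who inquired if this journalist had intervened.

5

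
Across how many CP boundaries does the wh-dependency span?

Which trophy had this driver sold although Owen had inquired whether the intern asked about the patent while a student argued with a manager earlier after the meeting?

"which trophy" originates inside the matrix clause — no clause boundary is crossed.

0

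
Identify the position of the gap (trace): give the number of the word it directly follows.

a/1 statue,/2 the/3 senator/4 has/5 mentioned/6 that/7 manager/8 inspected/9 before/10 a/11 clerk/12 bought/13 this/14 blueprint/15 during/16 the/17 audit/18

The displaced element is "a statue" (word 2).
It is linked across 1 clause boundary (Ø).
It functions as the direct object of "inspected", so the gap sits immediately after word 9 ("inspected").
Base order: The senator has mentioned that manager inspected a statue before a clerk bought this blueprint during the audit.

9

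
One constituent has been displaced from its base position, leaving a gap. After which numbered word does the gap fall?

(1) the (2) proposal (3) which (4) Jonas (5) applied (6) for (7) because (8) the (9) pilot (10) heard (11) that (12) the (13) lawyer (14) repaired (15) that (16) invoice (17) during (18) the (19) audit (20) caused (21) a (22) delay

The displaced element is "the proposal" (word 2).
It functions as the object of the preposition "for" of "applied", so the gap sits immediately after word 6 ("for").
Base order: Jonas applied for the proposal because the pilot heard that the lawyer repaired that invoice during the audit.

6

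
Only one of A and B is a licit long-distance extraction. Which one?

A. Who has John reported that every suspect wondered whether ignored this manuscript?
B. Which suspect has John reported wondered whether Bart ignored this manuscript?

In A, the wh-phrase is extracted from inside a wh-island (introduced by "whether"), which blocks movement.
In B, the extraction path crosses only that-complement boundaries, which are transparent.
So B is grammatical.

B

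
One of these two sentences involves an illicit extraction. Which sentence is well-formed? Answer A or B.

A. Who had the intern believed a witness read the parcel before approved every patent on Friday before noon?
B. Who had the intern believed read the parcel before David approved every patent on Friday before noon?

In A, the wh-phrase is extracted from inside an adjunct island (introduced by "before"), which blocks movement.
In B, the extraction path crosses only that-complement boundaries, which are transparent.
So B is grammatical.

B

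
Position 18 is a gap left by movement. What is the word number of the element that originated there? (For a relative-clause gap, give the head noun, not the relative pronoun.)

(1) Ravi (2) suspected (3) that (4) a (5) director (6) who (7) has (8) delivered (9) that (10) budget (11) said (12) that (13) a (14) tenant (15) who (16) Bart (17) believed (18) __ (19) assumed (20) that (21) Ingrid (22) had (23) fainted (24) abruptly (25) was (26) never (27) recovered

The gap at 18 is the subject of "assumed", inside a relative clause.
The relative pronoun is "who" (word 15); it is bound by the head noun immediately before it.
Its filler is the head noun "tenant", at word 14.

14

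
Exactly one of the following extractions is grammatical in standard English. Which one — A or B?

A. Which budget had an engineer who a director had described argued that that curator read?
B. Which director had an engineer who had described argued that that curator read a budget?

A

In B, the wh-phrase is extracted from inside a complex-NP island (relative clause) (introduced by "who"), which blocks movement.
In A, the extraction path crosses only that-complement boundaries, which are transparent.
So A is grammatical.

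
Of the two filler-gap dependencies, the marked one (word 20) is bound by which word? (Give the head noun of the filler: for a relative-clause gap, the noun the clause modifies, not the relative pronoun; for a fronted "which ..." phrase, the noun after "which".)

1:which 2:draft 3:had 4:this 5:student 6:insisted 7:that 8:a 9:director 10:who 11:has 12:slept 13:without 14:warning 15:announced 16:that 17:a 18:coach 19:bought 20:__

The marked gap is the direct object of "bought".
Its filler is the fronted wh-phrase "which draft", at word 2.
(The other dependency links word 9 to a gap after word 10.)

2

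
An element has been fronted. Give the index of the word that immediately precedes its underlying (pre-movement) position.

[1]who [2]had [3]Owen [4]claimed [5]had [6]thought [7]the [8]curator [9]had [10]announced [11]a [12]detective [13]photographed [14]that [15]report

The displaced element is "who" (word 1).
It is linked across 1 clause boundary (Ø).
It functions as the subject of "thought", so the gap sits immediately after word 4 ("claimed").
Base order: Owen had claimed who had thought the curator had announced a detective photographed that report.

4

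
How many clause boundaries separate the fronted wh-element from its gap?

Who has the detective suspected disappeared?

1

"who" is extracted from the subject of "disappeared".
Boundaries crossed, outermost first: [Ø] — 1 in total.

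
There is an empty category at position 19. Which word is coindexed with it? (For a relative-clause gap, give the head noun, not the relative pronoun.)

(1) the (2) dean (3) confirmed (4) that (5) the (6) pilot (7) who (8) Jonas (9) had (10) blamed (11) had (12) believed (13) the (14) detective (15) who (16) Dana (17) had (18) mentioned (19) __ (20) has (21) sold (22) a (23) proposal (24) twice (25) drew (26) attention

14

The gap at 19 is the subject of "sold", inside a relative clause.
The relative pronoun is "who" (word 15); it is bound by the head noun immediately before it.
Its filler is the head noun "detective", at word 14.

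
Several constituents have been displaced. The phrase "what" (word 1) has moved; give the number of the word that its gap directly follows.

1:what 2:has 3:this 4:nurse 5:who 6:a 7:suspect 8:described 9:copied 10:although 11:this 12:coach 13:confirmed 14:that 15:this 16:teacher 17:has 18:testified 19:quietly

9

The displaced element is "what" (word 1).
It functions as the direct object of "copied", so the gap sits immediately after word 9 ("copied").
Base order: This nurse who a suspect described has copied what although this coach confirmed that this teacher has testified quietly.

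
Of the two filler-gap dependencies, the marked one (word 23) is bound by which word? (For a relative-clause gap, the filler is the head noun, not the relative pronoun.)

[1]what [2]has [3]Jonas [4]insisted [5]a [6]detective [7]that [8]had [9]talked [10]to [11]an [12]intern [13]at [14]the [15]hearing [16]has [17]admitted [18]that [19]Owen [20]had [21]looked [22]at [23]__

The marked gap is the object of the preposition "at" of "looked".
Its filler is the fronted wh-phrase "what", at word 1.
(The other dependency links word 6 to a gap after word 7.)

1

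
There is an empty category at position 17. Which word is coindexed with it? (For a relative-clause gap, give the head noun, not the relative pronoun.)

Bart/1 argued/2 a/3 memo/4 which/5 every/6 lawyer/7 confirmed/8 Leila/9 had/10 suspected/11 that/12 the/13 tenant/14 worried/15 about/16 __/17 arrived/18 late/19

The gap at 17 is the prepositional object of "worried", inside a relative clause.
The relative pronoun is "which" (word 5); it is bound by the head noun immediately before it.
Its filler is the head noun "memo", at word 4.

4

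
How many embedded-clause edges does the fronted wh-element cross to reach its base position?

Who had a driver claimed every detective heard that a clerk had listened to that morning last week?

2

"who" is extracted from the PP object of "listened".
Boundaries crossed, outermost first: [Ø], [that] — 2 in total.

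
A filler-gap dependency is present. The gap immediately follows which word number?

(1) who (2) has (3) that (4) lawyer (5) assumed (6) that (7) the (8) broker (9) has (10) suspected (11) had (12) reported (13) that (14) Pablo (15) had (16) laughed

10

The displaced element is "who" (word 1).
It is linked across 2 clause boundaries (that → Ø).
It functions as the subject of "reported", so the gap sits immediately after word 10 ("suspected").
Base order: That lawyer has assumed that the broker has suspected that who had reported that Pablo had laughed.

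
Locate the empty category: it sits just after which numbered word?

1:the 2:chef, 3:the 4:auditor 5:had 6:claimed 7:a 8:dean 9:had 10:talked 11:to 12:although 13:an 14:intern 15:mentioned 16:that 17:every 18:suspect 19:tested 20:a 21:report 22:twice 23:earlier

The displaced element is "the chef" (word 2).
It is linked across 1 clause boundary (Ø).
It functions as the object of the preposition "to" of "talked", so the gap sits immediately after word 11 ("to").
Base order: The auditor had claimed a dean had talked to the chef although an intern mentioned that every suspect tested a report twice earlier.

11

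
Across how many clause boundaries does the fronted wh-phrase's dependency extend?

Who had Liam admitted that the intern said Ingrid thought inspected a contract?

3

"who" is extracted from the subject of "inspected".
Boundaries crossed, outermost first: [that], [Ø], [Ø] — 3 in total.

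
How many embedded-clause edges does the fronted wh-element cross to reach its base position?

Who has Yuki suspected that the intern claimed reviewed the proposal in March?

"who" is extracted from the subject of "reviewed".
Boundaries crossed, outermost first: [that], [Ø] — 2 in total.

2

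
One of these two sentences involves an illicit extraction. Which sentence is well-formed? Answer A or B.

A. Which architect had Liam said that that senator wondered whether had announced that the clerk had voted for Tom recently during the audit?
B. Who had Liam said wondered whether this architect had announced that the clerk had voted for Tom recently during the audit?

In A, the wh-phrase is extracted from inside a wh-island (introduced by "whether"), which blocks movement.
In B, the extraction path crosses only that-complement boundaries, which are transparent.
So B is grammatical.

B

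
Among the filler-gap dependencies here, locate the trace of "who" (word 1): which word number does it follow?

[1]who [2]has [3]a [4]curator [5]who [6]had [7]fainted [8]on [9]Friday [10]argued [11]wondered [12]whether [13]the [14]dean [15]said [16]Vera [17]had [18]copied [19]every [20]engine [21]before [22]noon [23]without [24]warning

10

The displaced element is "who" (word 1).
It is linked across 1 clause boundary (Ø).
It functions as the subject of "wondered", so the gap sits immediately after word 10 ("argued").
Base order: A curator who had fainted on Friday has argued that who wondered whether the dean said Vera had copied every engine before noon without warning.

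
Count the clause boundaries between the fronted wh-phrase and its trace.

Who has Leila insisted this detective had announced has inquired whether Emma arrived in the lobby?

2

"who" is extracted from the subject of "inquired".
Boundaries crossed, outermost first: [Ø], [Ø] — 2 in total.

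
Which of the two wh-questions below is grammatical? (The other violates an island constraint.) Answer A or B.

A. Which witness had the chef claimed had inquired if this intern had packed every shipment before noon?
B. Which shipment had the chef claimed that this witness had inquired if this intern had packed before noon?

In B, the wh-phrase is extracted from inside a wh-island (introduced by "if"), which blocks movement.
In A, the extraction path crosses only that-complement boundaries, which are transparent.
So A is grammatical.

A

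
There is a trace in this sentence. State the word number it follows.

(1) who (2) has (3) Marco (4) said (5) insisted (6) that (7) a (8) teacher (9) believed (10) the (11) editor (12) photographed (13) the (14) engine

The displaced element is "who" (word 1).
It is linked across 1 clause boundary (Ø).
It functions as the subject of "insisted", so the gap sits immediately after word 4 ("said").
Base order: Marco has said that who insisted that a teacher believed the editor photographed the engine.

4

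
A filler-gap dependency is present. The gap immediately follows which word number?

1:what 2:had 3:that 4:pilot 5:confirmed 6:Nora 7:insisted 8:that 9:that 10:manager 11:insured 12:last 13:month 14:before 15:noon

The displaced element is "what" (word 1).
It is linked across 2 clause boundaries (Ø → that).
It functions as the direct object of "insured", so the gap sits immediately after word 11 ("insured").
Base order: That pilot had confirmed Nora insisted that that manager insured what last month before noon.

11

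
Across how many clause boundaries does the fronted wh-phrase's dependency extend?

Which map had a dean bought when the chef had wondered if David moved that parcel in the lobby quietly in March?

"which map" originates inside the matrix clause — no clause boundary is crossed.

0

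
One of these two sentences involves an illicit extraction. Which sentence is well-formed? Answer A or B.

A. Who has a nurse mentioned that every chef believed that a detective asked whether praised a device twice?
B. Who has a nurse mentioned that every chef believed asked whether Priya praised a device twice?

In A, the wh-phrase is extracted from inside a wh-island (introduced by "whether"), which blocks movement.
In B, the extraction path crosses only that-complement boundaries, which are transparent.
So B is grammatical.

B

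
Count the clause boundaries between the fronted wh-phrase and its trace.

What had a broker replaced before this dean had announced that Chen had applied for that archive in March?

"what" originates inside the matrix clause — no clause boundary is crossed.

0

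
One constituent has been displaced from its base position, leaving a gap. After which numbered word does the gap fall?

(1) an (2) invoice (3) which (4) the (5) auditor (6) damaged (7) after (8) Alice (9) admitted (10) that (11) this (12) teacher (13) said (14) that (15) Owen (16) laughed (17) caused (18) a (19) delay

6

The displaced element is "an invoice" (word 2).
It functions as the direct object of "damaged", so the gap sits immediately after word 6 ("damaged").
Base order: The auditor damaged an invoice after Alice admitted that this teacher said that Owen laughed.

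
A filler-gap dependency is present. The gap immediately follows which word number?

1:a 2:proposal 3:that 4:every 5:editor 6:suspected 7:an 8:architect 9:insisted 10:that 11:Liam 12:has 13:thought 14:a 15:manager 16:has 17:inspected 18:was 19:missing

17

The displaced element is "a proposal" (word 2).
It is linked across 3 clause boundaries (Ø → that → Ø).
It functions as the direct object of "inspected", so the gap sits immediately after word 17 ("inspected").
Base order: Every editor suspected an architect insisted that Liam has thought a manager has inspected a proposal.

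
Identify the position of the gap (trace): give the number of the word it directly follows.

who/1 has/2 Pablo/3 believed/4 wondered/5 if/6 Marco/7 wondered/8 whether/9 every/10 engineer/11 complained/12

4

The displaced element is "who" (word 1).
It is linked across 1 clause boundary (Ø).
It functions as the subject of "wondered", so the gap sits immediately after word 4 ("believed").
Base order: Pablo has believed who wondered if Marco wondered whether every engineer complained.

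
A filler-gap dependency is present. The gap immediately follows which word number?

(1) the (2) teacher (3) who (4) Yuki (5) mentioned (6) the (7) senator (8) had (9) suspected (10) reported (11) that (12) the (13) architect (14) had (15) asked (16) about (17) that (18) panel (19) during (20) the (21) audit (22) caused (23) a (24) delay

The displaced element is "the teacher" (word 2).
It is linked across 2 clause boundaries (Ø → Ø).
It functions as the subject of "reported", so the gap sits immediately after word 9 ("suspected").
Base order: Yuki mentioned the senator had suspected the teacher reported that the architect had asked about that panel during the audit.

9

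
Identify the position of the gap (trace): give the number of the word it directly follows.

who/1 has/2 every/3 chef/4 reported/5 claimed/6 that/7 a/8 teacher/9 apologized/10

5

The displaced element is "who" (word 1).
It is linked across 1 clause boundary (Ø).
It functions as the subject of "claimed", so the gap sits immediately after word 5 ("reported").
Base order: Every chef has reported that who claimed that a teacher apologized.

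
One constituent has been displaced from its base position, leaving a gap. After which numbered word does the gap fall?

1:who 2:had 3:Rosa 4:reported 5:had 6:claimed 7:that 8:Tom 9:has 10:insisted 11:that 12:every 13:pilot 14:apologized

The displaced element is "who" (word 1).
It is linked across 1 clause boundary (Ø).
It functions as the subject of "claimed", so the gap sits immediately after word 4 ("reported").
Base order: Rosa had reported who had claimed that Tom has insisted that every pilot apologized.

4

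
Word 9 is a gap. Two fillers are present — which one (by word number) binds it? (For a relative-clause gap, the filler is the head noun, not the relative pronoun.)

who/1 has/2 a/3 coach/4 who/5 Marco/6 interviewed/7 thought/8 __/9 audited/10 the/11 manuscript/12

1

The marked gap is the subject of "audited".
Its filler is the fronted wh-phrase "who", at word 1.
(The other dependency links word 4 to a gap after word 7.)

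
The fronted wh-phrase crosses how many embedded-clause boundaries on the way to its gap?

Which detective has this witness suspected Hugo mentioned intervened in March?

"which detective" is extracted from the subject of "intervened".
Boundaries crossed, outermost first: [Ø], [Ø] — 2 in total.

2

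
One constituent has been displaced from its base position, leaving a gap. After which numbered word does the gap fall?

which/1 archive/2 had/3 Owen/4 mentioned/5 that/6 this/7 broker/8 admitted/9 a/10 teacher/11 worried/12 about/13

13

The displaced element is "which archive" (word 2).
It is linked across 2 clause boundaries (that → Ø).
It functions as the object of the preposition "about" of "worried", so the gap sits immediately after word 13 ("about").
Base order: Owen had mentioned that this broker admitted a teacher worried about which archive.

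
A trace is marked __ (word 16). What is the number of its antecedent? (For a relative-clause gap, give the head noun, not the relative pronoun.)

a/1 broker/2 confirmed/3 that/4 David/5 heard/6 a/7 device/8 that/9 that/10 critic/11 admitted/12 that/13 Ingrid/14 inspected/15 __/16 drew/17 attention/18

8

The gap at 16 is the object of "inspected", inside a relative clause.
The relative pronoun is "that" (word 9); it is bound by the head noun immediately before it.
Its filler is the head noun "device", at word 8.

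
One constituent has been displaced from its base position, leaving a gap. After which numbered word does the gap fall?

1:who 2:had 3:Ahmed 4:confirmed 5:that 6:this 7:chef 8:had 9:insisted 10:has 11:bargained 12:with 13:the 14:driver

9

The displaced element is "who" (word 1).
It is linked across 2 clause boundaries (that → Ø).
It functions as the subject of "bargained", so the gap sits immediately after word 9 ("insisted").
Base order: Ahmed had confirmed that this chef had insisted that who has bargained with the driver.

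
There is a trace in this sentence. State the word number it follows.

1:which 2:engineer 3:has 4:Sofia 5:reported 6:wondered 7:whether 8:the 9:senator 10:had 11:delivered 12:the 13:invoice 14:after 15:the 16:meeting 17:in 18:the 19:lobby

The displaced element is "which engineer" (word 2).
It is linked across 1 clause boundary (Ø).
It functions as the subject of "wondered", so the gap sits immediately after word 5 ("reported").
Base order: Sofia has reported that which engineer wondered whether the senator had delivered the invoice after the meeting in the lobby.

5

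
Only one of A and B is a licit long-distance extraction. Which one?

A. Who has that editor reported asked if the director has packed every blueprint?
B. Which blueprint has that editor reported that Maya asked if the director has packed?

In B, the wh-phrase is extracted from inside a wh-island (introduced by "if"), which blocks movement.
In A, the extraction path crosses only that-complement boundaries, which are transparent.
So A is grammatical.

A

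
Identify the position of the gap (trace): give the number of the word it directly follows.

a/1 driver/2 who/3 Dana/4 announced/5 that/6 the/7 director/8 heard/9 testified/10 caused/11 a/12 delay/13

The displaced element is "a driver" (word 2).
It is linked across 2 clause boundaries (that → Ø).
It functions as the subject of "testified", so the gap sits immediately after word 9 ("heard").
Base order: Dana announced that the director heard that a driver testified.

9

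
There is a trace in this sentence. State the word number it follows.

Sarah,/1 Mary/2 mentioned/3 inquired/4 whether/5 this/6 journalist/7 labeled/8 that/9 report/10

The displaced element is "Sarah" (word 1).
It is linked across 1 clause boundary (Ø).
It functions as the subject of "inquired", so the gap sits immediately after word 3 ("mentioned").
Base order: Mary mentioned Sarah inquired whether this journalist labeled that report.

3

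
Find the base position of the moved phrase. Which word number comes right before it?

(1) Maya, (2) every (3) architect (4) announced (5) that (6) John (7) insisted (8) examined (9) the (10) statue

The displaced element is "Maya" (word 1).
It is linked across 2 clause boundaries (that → Ø).
It functions as the subject of "examined", so the gap sits immediately after word 7 ("insisted").
Base order: Every architect announced that John insisted that Maya examined the statue.

7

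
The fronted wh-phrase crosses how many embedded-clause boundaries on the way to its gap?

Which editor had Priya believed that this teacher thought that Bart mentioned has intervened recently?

3

"which editor" is extracted from the subject of "intervened".
Boundaries crossed, outermost first: [that], [that], [Ø] — 3 in total.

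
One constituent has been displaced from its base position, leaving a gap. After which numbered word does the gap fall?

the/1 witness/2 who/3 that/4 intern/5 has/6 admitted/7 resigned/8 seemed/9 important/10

The displaced element is "the witness" (word 2).
It is linked across 1 clause boundary (Ø).
It functions as the subject of "resigned", so the gap sits immediately after word 7 ("admitted").
Base order: That intern has admitted that the witness resigned.

7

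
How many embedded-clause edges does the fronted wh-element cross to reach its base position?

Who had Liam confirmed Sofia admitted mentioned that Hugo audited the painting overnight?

"who" is extracted from the subject of "mentioned".
Boundaries crossed, outermost first: [Ø], [Ø] — 2 in total.

2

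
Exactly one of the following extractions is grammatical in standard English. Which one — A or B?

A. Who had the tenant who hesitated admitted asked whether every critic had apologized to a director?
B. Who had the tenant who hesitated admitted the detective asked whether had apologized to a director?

A

In B, the wh-phrase is extracted from inside a wh-island (introduced by "whether"), which blocks movement.
In A, the extraction path crosses only that-complement boundaries, which are transparent.
So A is grammatical.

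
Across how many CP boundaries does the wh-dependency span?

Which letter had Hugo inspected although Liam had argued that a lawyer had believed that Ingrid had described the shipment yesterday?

0

"which letter" originates inside the matrix clause — no clause boundary is crossed.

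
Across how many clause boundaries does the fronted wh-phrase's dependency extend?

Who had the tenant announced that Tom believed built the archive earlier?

2

"who" is extracted from the subject of "built".
Boundaries crossed, outermost first: [that], [Ø] — 2 in total.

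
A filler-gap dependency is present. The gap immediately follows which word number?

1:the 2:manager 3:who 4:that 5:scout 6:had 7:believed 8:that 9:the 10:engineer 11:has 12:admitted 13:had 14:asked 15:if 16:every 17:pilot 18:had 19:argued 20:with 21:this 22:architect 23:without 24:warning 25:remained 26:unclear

12

The displaced element is "the manager" (word 2).
It is linked across 2 clause boundaries (that → Ø).
It functions as the subject of "asked", so the gap sits immediately after word 12 ("admitted").
Base order: That scout had believed that the engineer has admitted that the manager had asked if every pilot had argued with this architect without warning.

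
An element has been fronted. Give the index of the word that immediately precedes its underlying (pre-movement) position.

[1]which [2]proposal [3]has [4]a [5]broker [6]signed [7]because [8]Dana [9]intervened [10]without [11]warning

6

The displaced element is "which proposal" (word 2).
It functions as the direct object of "signed", so the gap sits immediately after word 6 ("signed").
Base order: A broker has signed which proposal because Dana intervened without warning.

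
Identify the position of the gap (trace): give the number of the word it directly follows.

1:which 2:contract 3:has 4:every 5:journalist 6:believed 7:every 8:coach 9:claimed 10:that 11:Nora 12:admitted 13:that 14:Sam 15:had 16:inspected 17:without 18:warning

The displaced element is "which contract" (word 2).
It is linked across 3 clause boundaries (Ø → that → that).
It functions as the direct object of "inspected", so the gap sits immediately after word 16 ("inspected").
Base order: Every journalist has believed every coach claimed that Nora admitted that Sam had inspected which contract without warning.

16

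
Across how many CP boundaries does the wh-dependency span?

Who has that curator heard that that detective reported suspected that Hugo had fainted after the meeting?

"who" is extracted from the subject of "suspected".
Boundaries crossed, outermost first: [that], [Ø] — 2 in total.

2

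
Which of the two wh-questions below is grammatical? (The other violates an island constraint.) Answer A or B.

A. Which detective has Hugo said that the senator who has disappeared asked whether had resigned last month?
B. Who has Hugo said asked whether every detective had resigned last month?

In A, the wh-phrase is extracted from inside a wh-island (introduced by "whether"), which blocks movement.
In B, the extraction path crosses only that-complement boundaries, which are transparent.
So B is grammatical.

B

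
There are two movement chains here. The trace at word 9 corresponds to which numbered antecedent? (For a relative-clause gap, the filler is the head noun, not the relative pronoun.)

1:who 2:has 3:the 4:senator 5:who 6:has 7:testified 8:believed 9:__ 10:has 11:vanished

1

The marked gap is the subject of "vanished".
Its filler is the fronted wh-phrase "who", at word 1.
(The other dependency links word 4 to a gap after word 5.)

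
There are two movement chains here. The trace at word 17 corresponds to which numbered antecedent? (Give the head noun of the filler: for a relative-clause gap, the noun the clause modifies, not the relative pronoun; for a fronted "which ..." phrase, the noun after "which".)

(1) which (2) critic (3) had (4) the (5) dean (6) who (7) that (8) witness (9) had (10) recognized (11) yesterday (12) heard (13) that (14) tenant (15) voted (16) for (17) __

The marked gap is the object of the preposition "for" of "voted".
Its filler is the fronted wh-phrase "which critic", at word 2.
(The other dependency links word 5 to a gap after word 10.)

2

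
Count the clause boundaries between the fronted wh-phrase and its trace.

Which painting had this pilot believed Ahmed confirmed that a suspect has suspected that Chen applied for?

"which painting" is extracted from the PP object of "applied".
Boundaries crossed, outermost first: [Ø], [that], [that] — 3 in total.

3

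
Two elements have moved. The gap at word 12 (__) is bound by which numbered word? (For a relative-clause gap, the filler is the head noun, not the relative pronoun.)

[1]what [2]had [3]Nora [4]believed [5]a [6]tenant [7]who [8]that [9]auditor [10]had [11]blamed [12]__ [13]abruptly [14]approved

6

The marked gap is inside the relative clause, the direct object of "blamed".
Its filler is the head noun "tenant" (via "who"), at word 6.
(The other dependency links word 1 to a gap after word 14.)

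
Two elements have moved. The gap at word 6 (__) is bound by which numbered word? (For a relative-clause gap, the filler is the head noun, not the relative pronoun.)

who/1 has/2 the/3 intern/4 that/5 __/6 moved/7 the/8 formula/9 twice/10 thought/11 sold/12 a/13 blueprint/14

4

The marked gap is inside the relative clause, the subject of "moved".
Its filler is the head noun "intern" (via "that"), at word 4.
(The other dependency links word 1 to a gap after word 11.)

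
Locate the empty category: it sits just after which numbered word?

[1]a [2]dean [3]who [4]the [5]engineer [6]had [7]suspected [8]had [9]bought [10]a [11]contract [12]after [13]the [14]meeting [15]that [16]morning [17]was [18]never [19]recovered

The displaced element is "a dean" (word 2).
It is linked across 1 clause boundary (Ø).
It functions as the subject of "bought", so the gap sits immediately after word 7 ("suspected").
Base order: The engineer had suspected a dean had bought a contract after the meeting that morning.

7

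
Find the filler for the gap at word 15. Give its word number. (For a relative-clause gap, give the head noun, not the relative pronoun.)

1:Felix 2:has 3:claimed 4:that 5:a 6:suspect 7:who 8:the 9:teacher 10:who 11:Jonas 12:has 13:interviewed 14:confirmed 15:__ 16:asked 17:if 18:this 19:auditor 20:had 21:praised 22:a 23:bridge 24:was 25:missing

6

The gap at 15 is the subject of "asked", inside a relative clause.
The relative pronoun is "who" (word 7); it is bound by the head noun immediately before it.
Its filler is the head noun "suspect", at word 6.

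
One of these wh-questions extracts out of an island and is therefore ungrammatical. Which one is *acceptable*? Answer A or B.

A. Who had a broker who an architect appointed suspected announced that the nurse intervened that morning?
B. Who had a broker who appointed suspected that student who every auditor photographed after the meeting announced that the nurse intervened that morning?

A

In B, the wh-phrase is extracted from inside a complex-NP island (relative clause) (introduced by "who"), which blocks movement.
In A, the extraction path crosses only that-complement boundaries, which are transparent.
So A is grammatical.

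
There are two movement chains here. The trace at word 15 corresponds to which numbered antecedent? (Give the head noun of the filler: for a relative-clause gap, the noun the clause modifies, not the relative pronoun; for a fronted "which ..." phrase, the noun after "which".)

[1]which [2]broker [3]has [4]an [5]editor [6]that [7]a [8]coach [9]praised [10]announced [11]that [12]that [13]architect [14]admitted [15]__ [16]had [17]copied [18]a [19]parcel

The marked gap is the subject of "copied".
Its filler is the fronted wh-phrase "which broker", at word 2.
(The other dependency links word 5 to a gap after word 9.)

2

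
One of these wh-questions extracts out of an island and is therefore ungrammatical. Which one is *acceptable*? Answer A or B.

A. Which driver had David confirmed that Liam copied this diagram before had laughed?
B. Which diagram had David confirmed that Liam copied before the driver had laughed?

B

In A, the wh-phrase is extracted from inside an adjunct island (introduced by "before"), which blocks movement.
In B, the extraction path crosses only that-complement boundaries, which are transparent.
So B is grammatical.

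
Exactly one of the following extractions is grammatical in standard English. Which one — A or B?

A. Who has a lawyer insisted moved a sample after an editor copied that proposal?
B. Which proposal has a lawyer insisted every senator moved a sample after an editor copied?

In B, the wh-phrase is extracted from inside an adjunct island (introduced by "after"), which blocks movement.
In A, the extraction path crosses only that-complement boundaries, which are transparent.
So A is grammatical.

A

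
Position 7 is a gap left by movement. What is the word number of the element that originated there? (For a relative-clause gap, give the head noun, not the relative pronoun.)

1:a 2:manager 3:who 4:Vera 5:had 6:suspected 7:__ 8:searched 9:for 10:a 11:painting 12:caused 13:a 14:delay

2

The gap at 7 is the subject of "searched", inside a relative clause.
The relative pronoun is "who" (word 3); it is bound by the head noun immediately before it.
Its filler is the head noun "manager", at word 2.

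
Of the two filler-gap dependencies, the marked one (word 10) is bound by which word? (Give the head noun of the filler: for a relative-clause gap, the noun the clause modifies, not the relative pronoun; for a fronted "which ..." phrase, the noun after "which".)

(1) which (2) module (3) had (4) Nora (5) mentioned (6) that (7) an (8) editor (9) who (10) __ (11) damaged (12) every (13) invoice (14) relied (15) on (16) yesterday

The marked gap is inside the relative clause, the subject of "damaged".
Its filler is the head noun "editor" (via "who"), at word 8.
(The other dependency links word 2 to a gap after word 15.)

8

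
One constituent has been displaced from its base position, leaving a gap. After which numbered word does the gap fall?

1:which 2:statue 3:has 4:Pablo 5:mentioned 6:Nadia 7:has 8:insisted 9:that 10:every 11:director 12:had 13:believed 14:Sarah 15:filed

The displaced element is "which statue" (word 2).
It is linked across 3 clause boundaries (Ø → that → Ø).
It functions as the direct object of "filed", so the gap sits immediately after word 15 ("filed").
Base order: Pablo has mentioned Nadia has insisted that every director had believed Sarah filed which statue.

15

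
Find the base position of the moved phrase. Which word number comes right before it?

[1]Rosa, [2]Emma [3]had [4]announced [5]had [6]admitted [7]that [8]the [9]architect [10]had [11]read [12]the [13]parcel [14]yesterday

4

The displaced element is "Rosa" (word 1).
It is linked across 1 clause boundary (Ø).
It functions as the subject of "admitted", so the gap sits immediately after word 4 ("announced").
Base order: Emma had announced Rosa had admitted that the architect had read the parcel yesterday.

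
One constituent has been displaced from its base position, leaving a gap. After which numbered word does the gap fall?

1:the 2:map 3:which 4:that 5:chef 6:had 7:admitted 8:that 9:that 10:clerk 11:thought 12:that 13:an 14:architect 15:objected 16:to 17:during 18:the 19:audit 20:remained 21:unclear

The displaced element is "the map" (word 2).
It is linked across 2 clause boundaries (that → that).
It functions as the object of the preposition "to" of "objected", so the gap sits immediately after word 16 ("to").
Base order: That chef had admitted that that clerk thought that an architect objected to the map during the audit.

16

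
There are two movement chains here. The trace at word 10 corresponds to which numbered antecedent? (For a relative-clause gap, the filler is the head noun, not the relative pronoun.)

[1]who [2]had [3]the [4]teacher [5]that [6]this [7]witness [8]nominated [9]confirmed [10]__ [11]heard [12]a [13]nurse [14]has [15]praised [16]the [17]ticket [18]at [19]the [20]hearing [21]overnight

1

The marked gap is the subject of "heard".
Its filler is the fronted wh-phrase "who", at word 1.
(The other dependency links word 4 to a gap after word 8.)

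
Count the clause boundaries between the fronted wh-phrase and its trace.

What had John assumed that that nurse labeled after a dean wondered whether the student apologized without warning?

1

"what" is extracted from the object of "labeled".
Boundaries crossed, outermost first: [that] — 1 in total.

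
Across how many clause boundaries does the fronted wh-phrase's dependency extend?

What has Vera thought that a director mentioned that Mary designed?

2

"what" is extracted from the object of "designed".
Boundaries crossed, outermost first: [that], [that] — 2 in total.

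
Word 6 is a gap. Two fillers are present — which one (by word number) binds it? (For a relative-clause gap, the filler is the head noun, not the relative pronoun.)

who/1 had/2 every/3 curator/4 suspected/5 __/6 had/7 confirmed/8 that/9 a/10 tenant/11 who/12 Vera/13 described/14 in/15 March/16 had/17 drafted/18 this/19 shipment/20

1

The marked gap is the subject of "confirmed".
Its filler is the fronted wh-phrase "who", at word 1.
(The other dependency links word 11 to a gap after word 14.)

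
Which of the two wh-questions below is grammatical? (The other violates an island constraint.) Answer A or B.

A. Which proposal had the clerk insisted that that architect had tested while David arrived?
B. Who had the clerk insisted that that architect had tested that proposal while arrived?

In B, the wh-phrase is extracted from inside an adjunct island (introduced by "while"), which blocks movement.
In A, the extraction path crosses only that-complement boundaries, which are transparent.
So A is grammatical.

A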